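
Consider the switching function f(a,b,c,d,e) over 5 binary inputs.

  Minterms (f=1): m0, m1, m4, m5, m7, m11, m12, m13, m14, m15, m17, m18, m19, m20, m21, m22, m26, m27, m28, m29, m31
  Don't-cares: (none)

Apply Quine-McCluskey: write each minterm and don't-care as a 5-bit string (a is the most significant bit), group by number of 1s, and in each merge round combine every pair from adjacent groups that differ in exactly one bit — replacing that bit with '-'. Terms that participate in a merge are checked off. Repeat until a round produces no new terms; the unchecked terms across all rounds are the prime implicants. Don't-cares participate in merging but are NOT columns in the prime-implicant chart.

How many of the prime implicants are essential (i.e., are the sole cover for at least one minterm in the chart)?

6

[col 0] 00000*, 00001*, 00100*, 00101*, 00111*, 01011*, 01100*, 01101*, 01110*, 01111*, 10001*, 10010*, 10011*, 10100*, 10101*, 10110*, 11010*, 11011*, 11100*, 11101*, 11111*
[col 1] -0001*, -0100*, -0101*, -1011*, -1100*, -1101*, -1111*, 0-100*, 0-101*, 0-111*, 00-00*, 00-01*, 0000-*, 001-1*, 0010-*, 01-11*, 011-0*, 011-1*, 0110-*, 0111-*, 1-010*, 1-011*, 1-100*, 1-101*, 10-01*, 10-10, 100-1, 1001-*, 101-0, 1010-*, 11-11*, 1101-*, 111-1*, 1110-*
[col 2] --100*, --101*, -0-01, -010-*, -1-11, -11-1, -110-*, 0-1-1, 0-10-*, 00-0-, 011--, 1-01-, 1-10-*
[col 3] --10-
Prime implicants: --10-, -0-01, -1-11, -11-1, 0-1-1, 00-0-, 011--, 1-01-, 10-10, 100-1, 101-0
PI chart (minterm → PIs covering it):
  0 | 00-0-  (sole → essential)
  1 | -0-01,00-0-
  4 | --10-,00-0-
  5 | --10-,-0-01,0-1-1,00-0-
  7 | 0-1-1  (sole → essential)
  11 | -1-11  (sole → essential)
  12 | --10-,011--
  13 | --10-,-11-1,0-1-1,011--
  14 | 011--  (sole → essential)
  15 | -1-11,-11-1,0-1-1,011--
  17 | -0-01,100-1
  18 | 1-01-,10-10
  19 | 1-01-,100-1
  20 | --10-,101-0
  21 | --10-,-0-01
  22 | 10-10,101-0
  26 | 1-01-  (sole → essential)
  27 | -1-11,1-01-
  28 | --10-  (sole → essential)
  29 | --10-,-11-1
  31 | -1-11,-11-1
Essential prime implicants: --10-, -1-11, 0-1-1, 00-0-, 011--, 1-01-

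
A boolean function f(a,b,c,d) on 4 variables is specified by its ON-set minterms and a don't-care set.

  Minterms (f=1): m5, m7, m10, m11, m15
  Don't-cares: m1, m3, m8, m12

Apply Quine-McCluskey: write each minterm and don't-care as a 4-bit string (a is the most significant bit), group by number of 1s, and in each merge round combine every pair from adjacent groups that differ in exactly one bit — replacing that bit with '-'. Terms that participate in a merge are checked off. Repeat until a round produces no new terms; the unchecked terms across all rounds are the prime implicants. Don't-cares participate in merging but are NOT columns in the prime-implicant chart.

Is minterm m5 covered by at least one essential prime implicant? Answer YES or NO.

[col 0] 0001*, 0011*, 0101*, 0111*, 1000*, 1010*, 1011*, 1100*, 1111*
[col 1] -011*, -111*, 0-01*, 0-11*, 00-1*, 01-1*, 1-00, 1-11*, 10-0, 101-
[col 2] --11, 0--1
Prime implicants: --11, 0--1, 1-00, 10-0, 101-
PI chart (minterm → PIs covering it):
  5 | 0--1  (sole → essential)
  7 | --11,0--1
  10 | 10-0,101-
  11 | --11,101-
  15 | --11  (sole → essential)
Essential prime implicants: --11, 0--1

YES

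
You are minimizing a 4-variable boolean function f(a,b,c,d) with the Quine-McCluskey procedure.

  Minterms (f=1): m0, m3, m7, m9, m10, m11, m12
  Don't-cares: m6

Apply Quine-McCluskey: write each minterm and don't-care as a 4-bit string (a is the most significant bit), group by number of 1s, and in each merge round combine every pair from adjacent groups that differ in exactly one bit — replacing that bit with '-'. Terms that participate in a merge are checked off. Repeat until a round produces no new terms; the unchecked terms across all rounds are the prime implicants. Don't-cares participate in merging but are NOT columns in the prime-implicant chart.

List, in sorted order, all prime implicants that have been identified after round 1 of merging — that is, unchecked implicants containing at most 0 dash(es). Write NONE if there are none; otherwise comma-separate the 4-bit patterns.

0000, 1100

Round 0: 0000 0011✓ 0110✓ 0111✓ 1001✓ 1010✓ 1011✓ 1100
Round 1: -011 0-11 011- 10-1 101-
PIs = {-011, 0-11, 0000, 011-, 10-1, 101-, 1100}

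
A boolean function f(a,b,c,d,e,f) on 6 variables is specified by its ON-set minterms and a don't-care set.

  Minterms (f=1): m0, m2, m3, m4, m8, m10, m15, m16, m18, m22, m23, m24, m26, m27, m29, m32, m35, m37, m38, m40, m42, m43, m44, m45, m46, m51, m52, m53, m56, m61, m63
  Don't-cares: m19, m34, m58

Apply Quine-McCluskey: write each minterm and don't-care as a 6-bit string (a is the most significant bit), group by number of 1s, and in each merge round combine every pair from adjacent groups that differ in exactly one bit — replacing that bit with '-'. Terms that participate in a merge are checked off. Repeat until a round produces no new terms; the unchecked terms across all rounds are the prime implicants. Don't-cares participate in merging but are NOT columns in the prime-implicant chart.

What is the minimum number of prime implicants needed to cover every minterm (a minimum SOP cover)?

[col 0] 000000*, 000010*, 000011*, 000100*, 001000*, 001010*, 001111, 010000*, 010010*, 010011*, 010110*, 010111*, 011000*, 011010*, 011011*, 011101*, 100000*, 100010*, 100011*, 100101*, 100110*, 101000*, 101010*, 101011*, 101100*, 101101*, 101110*, 110011*, 110100*, 110101*, 111000*, 111010*, 111101*, 111111*
[col 1] -00000*, -00010*, -00011*, -01000*, -01010*, -10011*, -11000*, -11010*, -11101, 0-0000*, 0-0010*, 0-0011*, 0-1000*, 0-1010*, 00-000*, 00-010*, 000-00, 0000-0*, 00001-*, 0010-0*, 01-000*, 01-010*, 01-011*, 010-10*, 010-11*, 0100-0*, 01001-*, 01011-*, 0110-0*, 01101-*, 1-0011*, 1-0101*, 1-1000*, 1-1010*, 1-1101*, 10-000*, 10-010*, 10-011*, 10-101*, 10-110*, 100-10*, 1000-0*, 10001-*, 101-00*, 101-10*, 1010-0*, 10101-*, 1011-0*, 10110-, 11-101*, 11010-, 1110-0*, 1111-1
[col 2] --0011, --1000*, --1010*, -0-000*, -0-010*, -000-0*, -0001-, -010-0*, -110-0*, 0--000*, 0--010*, 0-00-0*, 0-001-, 0-10-0*, 00-0-0*, 01-0-0*, 01-01-, 010-1-, 1--101, 1-10-0*, 10--10, 10-0-0*, 10-01-, 101--0
[col 3] --10-0, -0-0-0, 0--0-0
Prime implicants: --0011, --10-0, -0-0-0, -0001-, -11101, 0--0-0, 0-001-, 000-00, 001111, 01-01-, 010-1-, 1--101, 10--10, 10-01-, 101--0, 10110-, 11010-, 1111-1
PI chart (minterm → PIs covering it):
  0 | -0-0-0,0--0-0,000-00
  2 | -0-0-0,-0001-,0--0-0,0-001-
  3 | --0011,-0001-,0-001-
  4 | 000-00  (sole → essential)
  8 | --10-0,-0-0-0,0--0-0
  10 | --10-0,-0-0-0,0--0-0
  15 | 001111  (sole → essential)
  16 | 0--0-0  (sole → essential)
  18 | 0--0-0,0-001-,01-01-,010-1-
  22 | 010-1-  (sole → essential)
  23 | 010-1-  (sole → essential)
  24 | --10-0,0--0-0
  26 | --10-0,0--0-0,01-01-
  27 | 01-01-  (sole → essential)
  29 | -11101  (sole → essential)
  32 | -0-0-0  (sole → essential)
  35 | --0011,-0001-,10-01-
  37 | 1--101  (sole → essential)
  38 | 10--10  (sole → essential)
  40 | --10-0,-0-0-0,101--0
  42 | --10-0,-0-0-0,10--10,10-01-,101--0
  43 | 10-01-  (sole → essential)
  44 | 101--0,10110-
  45 | 1--101,10110-
  46 | 10--10,101--0
  51 | --0011  (sole → essential)
  52 | 11010-  (sole → essential)
  53 | 1--101,11010-
  56 | --10-0  (sole → essential)
  61 | -11101,1--101,1111-1
  63 | 1111-1  (sole → essential)
Essential prime implicants: --0011, --10-0, -0-0-0, -11101, 0--0-0, 000-00, 001111, 01-01-, 010-1-, 1--101, 10--10, 10-01-, 11010-, 1111-1
Petrick residual → 101--0
Minimum SOP uses 15 PIs: c'd'ef + cd'f' + b'd'f' + bcde'f + a'd'f' + a'b'c'e'f' + a'b'cdef + a'bd'e + a'bc'e + ade'f + ab'ef' + ab'd'e + ab'cf' + abc'de' + abcdf

15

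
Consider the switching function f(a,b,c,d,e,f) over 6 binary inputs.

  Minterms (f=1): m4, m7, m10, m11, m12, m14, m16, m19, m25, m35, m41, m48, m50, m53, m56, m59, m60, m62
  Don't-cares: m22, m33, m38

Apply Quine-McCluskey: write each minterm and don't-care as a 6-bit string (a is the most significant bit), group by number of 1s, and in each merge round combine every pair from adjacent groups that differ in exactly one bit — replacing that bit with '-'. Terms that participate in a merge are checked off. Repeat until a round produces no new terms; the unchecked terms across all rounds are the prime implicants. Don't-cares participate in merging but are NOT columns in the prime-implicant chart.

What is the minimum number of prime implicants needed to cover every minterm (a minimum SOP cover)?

size-2^0 implicants → 000100(✓)  000111  001010(✓)  001011(✓)  001100(✓)  001110(✓)  010000(✓)  010011  010110  011001  100001(✓)  100011(✓)  100110  101001(✓)  110000(✓)  110010(✓)  110101  111000(✓)  111011  111100(✓)  111110(✓)
size-2^1 implicants → -10000  00-100  001-10  00101-  0011-0  10-001  1000-1  11-000  1100-0  111-00  1111-0
Unchecked terms (primes): -10000, 00-100, 000111, 001-10, 00101-, 0011-0, 010011, 010110, 011001, 10-001, 1000-1, 100110, 11-000, 1100-0, 110101, 111-00, 111011, 1111-0
Minterm coverage:
  m4 ⊆ 00-100 [E]
  m7 ⊆ 000111 [E]
  m10 ⊆ 001-10,00101-
  m11 ⊆ 00101- [E]
  m12 ⊆ 00-100,0011-0
  m14 ⊆ 001-10,0011-0
  m16 ⊆ -10000 [E]
  m19 ⊆ 010011 [E]
  m25 ⊆ 011001 [E]
  m35 ⊆ 1000-1 [E]
  m41 ⊆ 10-001 [E]
  m48 ⊆ -10000,11-000,1100-0
  m50 ⊆ 1100-0 [E]
  m53 ⊆ 110101 [E]
  m56 ⊆ 11-000,111-00
  m59 ⊆ 111011 [E]
  m60 ⊆ 111-00,1111-0
  m62 ⊆ 1111-0 [E]
E = {-10000, 00-100, 000111, 00101-, 010011, 011001, 10-001, 1000-1, 1100-0, 110101, 111011, 1111-0}
Petrick residual → 001-10, 11-000
Cover = bc'd'e'f' + a'b'de'f' + a'b'c'def + a'b'cef' + a'b'cd'e + a'bc'd'ef + a'bcd'e'f + ab'd'e'f + ab'c'd'f + abd'e'f' + abc'd'f' + abc'de'f + abcd'ef + abcdf'  |cover|=14

14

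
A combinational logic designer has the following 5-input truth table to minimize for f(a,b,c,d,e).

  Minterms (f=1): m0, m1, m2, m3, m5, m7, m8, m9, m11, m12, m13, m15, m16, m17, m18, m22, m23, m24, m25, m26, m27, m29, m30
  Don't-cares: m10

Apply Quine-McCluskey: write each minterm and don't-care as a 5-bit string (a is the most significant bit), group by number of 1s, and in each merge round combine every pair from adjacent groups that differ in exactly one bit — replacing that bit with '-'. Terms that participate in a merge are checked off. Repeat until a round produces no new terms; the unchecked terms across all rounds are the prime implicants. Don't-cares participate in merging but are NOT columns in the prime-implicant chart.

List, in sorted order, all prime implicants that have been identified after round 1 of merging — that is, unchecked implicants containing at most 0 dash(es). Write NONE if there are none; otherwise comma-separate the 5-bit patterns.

[col 0] 00000*, 00001*, 00010*, 00011*, 00101*, 00111*, 01000*, 01001*, 01010*, 01011*, 01100*, 01101*, 01111*, 10000*, 10001*, 10010*, 10110*, 10111*, 11000*, 11001*, 11010*, 11011*, 11101*, 11110*
[col 1] -0000*, -0001*, -0010*, -0111, -1000*, -1001*, -1010*, -1011*, -1101*, 0-000*, 0-001*, 0-010*, 0-011*, 0-101*, 0-111*, 00-01*, 00-11*, 000-0*, 000-1*, 0000-*, 0001-*, 001-1*, 01-00*, 01-01*, 01-11*, 010-0*, 010-1*, 0100-*, 0101-*, 011-1*, 0110-*, 1-000*, 1-001*, 1-010*, 1-110*, 10-10*, 100-0*, 1000-*, 1011-, 11-01*, 11-10*, 110-0*, 110-1*, 1100-*, 1101-*
[col 2] --000*, --001*, --010*, -00-0*, -000-*, -1-01, -10-0*, -10-1*, -100-*, -101-*, 0--01*, 0--11*, 0-0-0*, 0-0-1*, 0-00-*, 0-01-*, 0-1-1*, 00--1*, 000--*, 01--1*, 01-0-, 010--*, 1--10, 1-0-0*, 1-00-*, 110--*
[col 3] --0-0, --00-, -10--, 0---1, 0-0--
Prime implicants: --0-0, --00-, -0111, -1-01, -10--, 0---1, 0-0--, 01-0-, 1--10, 1011-

NONE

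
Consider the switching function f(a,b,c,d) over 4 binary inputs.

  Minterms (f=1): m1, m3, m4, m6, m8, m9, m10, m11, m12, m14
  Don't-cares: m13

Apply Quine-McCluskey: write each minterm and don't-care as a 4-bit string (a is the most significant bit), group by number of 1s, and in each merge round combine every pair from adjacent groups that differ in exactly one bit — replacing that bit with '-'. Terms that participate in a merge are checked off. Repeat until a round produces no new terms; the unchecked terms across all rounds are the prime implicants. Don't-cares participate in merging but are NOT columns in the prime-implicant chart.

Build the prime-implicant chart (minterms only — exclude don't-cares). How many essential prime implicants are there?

Round 0: 0001✓ 0011✓ 0100✓ 0110✓ 1000✓ 1001✓ 1010✓ 1011✓ 1100✓ 1101✓ 1110✓
Round 1: -001✓ -011✓ -100✓ -110✓ 00-1✓ 01-0✓ 1-00✓ 1-01✓ 1-10✓ 10-0✓ 10-1✓ 100-✓ 101-✓ 11-0✓ 110-✓
Round 2: -0-1 -1-0 1--0 1-0- 10--
PIs = {-0-1, -1-0, 1--0, 1-0-, 10--}
Coverage chart:
  m1: -0-1 ←essential
  m3: -0-1 ←essential
  m4: -1-0 ←essential
  m6: -1-0 ←essential
  m8: 1--0,1-0-,10--
  m9: -0-1,1-0-,10--
  m10: 1--0,10--
  m11: -0-1,10--
  m12: -1-0,1--0,1-0-
  m14: -1-0,1--0
Essential: -0-1, -1-0

2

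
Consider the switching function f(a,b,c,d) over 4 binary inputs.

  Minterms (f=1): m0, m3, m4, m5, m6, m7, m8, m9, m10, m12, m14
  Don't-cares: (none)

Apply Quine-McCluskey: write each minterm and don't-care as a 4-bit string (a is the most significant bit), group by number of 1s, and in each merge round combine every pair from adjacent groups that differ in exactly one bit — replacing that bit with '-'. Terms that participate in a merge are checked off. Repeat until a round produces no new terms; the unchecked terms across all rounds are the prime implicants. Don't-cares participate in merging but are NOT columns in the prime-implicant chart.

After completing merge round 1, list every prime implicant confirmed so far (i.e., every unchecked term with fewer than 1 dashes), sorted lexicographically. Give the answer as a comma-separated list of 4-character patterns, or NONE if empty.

NONE

size-2^0 implicants → 0000(✓)  0011(✓)  0100(✓)  0101(✓)  0110(✓)  0111(✓)  1000(✓)  1001(✓)  1010(✓)  1100(✓)  1110(✓)
size-2^1 implicants → -000(✓)  -100(✓)  -110(✓)  0-00(✓)  0-11  01-0(✓)  01-1(✓)  010-(✓)  011-(✓)  1-00(✓)  1-10(✓)  10-0(✓)  100-  11-0(✓)
size-2^2 implicants → --00  -1-0  01--  1--0
Unchecked terms (primes): --00, -1-0, 0-11, 01--, 1--0, 100-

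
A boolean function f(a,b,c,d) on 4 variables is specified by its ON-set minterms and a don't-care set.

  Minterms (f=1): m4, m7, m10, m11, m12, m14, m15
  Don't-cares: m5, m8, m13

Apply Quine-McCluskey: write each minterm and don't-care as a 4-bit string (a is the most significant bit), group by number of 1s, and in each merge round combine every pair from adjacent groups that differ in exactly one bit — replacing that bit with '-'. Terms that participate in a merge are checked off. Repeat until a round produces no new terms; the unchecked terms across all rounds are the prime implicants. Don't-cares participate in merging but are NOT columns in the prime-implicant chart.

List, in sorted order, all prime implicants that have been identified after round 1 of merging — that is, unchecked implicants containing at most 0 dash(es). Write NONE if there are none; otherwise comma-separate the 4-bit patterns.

Round 0: 0100✓ 0101✓ 0111✓ 1000✓ 1010✓ 1011✓ 1100✓ 1101✓ 1110✓ 1111✓
Round 1: -100✓ -101✓ -111✓ 01-1✓ 010-✓ 1-00✓ 1-10✓ 1-11✓ 10-0✓ 101-✓ 11-0✓ 11-1✓ 110-✓ 111-✓
Round 2: -1-1 -10- 1--0 1-1- 11--
PIs = {-1-1, -10-, 1--0, 1-1-, 11--}

NONE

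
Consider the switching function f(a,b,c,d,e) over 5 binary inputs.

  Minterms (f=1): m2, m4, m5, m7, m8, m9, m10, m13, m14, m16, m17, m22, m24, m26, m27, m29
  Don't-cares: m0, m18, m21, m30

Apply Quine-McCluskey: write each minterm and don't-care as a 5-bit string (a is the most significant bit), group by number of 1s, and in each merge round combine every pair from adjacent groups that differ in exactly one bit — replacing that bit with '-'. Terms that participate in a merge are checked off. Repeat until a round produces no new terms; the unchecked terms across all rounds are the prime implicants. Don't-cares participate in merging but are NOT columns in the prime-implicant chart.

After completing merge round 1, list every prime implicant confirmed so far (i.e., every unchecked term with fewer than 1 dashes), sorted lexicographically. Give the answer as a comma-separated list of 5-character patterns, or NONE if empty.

NONE

Round 0: 00000✓ 00010✓ 00100✓ 00101✓ 00111✓ 01000✓ 01001✓ 01010✓ 01101✓ 01110✓ 10000✓ 10001✓ 10010✓ 10101✓ 10110✓ 11000✓ 11010✓ 11011✓ 11101✓ 11110✓
Round 1: -0000✓ -0010✓ -0101✓ -1000✓ -1010✓ -1101✓ -1110✓ 0-000✓ 0-010✓ 0-101✓ 00-00 000-0✓ 001-1 0010- 01-01 01-10✓ 010-0✓ 0100- 1-000✓ 1-010✓ 1-101✓ 1-110✓ 10-01 10-10✓ 100-0✓ 1000- 11-10✓ 110-0✓ 1101-
Round 2: --000✓ --010✓ --101 -00-0✓ -1-10 -10-0✓ 0-0-0✓ 1--10 1-0-0✓
Round 3: --0-0
PIs = {--0-0, --101, -1-10, 00-00, 001-1, 0010-, 01-01, 0100-, 1--10, 10-01, 1000-, 1101-}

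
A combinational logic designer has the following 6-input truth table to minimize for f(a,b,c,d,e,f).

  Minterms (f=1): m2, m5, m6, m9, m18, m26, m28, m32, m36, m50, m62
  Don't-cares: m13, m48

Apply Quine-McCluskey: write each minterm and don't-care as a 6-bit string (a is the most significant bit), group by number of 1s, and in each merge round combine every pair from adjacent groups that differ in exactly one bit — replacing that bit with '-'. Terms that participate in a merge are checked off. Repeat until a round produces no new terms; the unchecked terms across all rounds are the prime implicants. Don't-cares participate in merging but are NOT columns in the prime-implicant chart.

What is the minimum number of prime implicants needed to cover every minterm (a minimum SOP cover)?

8

Round 0: 000010✓ 000101✓ 000110✓ 001001✓ 001101✓ 010010✓ 011010✓ 011100 100000✓ 100100✓ 110000✓ 110010✓ 111110
Round 1: -10010 0-0010 00-101 000-10 001-01 01-010 1-0000 100-00 1100-0
PIs = {-10010, 0-0010, 00-101, 000-10, 001-01, 01-010, 011100, 1-0000, 100-00, 1100-0, 111110}
Coverage chart:
  m2: 0-0010,000-10
  m5: 00-101 ←essential
  m6: 000-10 ←essential
  m9: 001-01 ←essential
  m18: -10010,0-0010,01-010
  m26: 01-010 ←essential
  m28: 011100 ←essential
  m32: 1-0000,100-00
  m36: 100-00 ←essential
  m50: -10010,1100-0
  m62: 111110 ←essential
Essential: 00-101, 000-10, 001-01, 01-010, 011100, 100-00, 111110
Petrick residual → -10010
Min cover (8 terms): bc'd'ef' + a'b'de'f + a'b'c'ef' + a'b'ce'f + a'bd'ef' + a'bcde'f' + ab'c'e'f' + abcdef'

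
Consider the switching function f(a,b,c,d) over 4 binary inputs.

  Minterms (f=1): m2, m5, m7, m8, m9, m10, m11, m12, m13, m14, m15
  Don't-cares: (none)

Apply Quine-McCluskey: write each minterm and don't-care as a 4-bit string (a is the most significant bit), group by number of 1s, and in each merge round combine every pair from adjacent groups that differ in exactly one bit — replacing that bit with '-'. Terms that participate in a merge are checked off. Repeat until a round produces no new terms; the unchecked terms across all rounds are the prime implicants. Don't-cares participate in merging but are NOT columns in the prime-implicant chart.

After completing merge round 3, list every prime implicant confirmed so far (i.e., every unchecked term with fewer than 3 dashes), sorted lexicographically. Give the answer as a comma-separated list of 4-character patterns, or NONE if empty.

-010, -1-1

[col 0] 0010*, 0101*, 0111*, 1000*, 1001*, 1010*, 1011*, 1100*, 1101*, 1110*, 1111*
[col 1] -010, -101*, -111*, 01-1*, 1-00*, 1-01*, 1-10*, 1-11*, 10-0*, 10-1*, 100-*, 101-*, 11-0*, 11-1*, 110-*, 111-*
[col 2] -1-1, 1--0*, 1--1*, 1-0-*, 1-1-*, 10--*, 11--*
[col 3] 1---
Prime implicants: -010, -1-1, 1---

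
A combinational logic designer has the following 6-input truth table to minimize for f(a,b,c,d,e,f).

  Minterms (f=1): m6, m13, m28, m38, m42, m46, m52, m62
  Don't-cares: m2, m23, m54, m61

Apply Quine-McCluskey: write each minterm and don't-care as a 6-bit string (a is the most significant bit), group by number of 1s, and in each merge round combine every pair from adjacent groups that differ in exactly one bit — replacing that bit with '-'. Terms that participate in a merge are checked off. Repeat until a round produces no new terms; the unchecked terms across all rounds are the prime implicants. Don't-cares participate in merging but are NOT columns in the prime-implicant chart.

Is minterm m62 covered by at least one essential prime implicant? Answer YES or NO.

Round 0: 000010✓ 000110✓ 001101 010111 011100 100110✓ 101010✓ 101110✓ 110100✓ 110110✓ 111101 111110✓
Round 1: -00110 000-10 1-0110✓ 1-1110✓ 10-110✓ 101-10 11-110✓ 1101-0
Round 2: 1--110
PIs = {-00110, 000-10, 001101, 010111, 011100, 1--110, 101-10, 1101-0, 111101}
Coverage chart:
  m6: -00110,000-10
  m13: 001101 ←essential
  m28: 011100 ←essential
  m38: -00110,1--110
  m42: 101-10 ←essential
  m46: 1--110,101-10
  m52: 1101-0 ←essential
  m62: 1--110 ←essential
Essential: 001101, 011100, 1--110, 101-10, 1101-0

YES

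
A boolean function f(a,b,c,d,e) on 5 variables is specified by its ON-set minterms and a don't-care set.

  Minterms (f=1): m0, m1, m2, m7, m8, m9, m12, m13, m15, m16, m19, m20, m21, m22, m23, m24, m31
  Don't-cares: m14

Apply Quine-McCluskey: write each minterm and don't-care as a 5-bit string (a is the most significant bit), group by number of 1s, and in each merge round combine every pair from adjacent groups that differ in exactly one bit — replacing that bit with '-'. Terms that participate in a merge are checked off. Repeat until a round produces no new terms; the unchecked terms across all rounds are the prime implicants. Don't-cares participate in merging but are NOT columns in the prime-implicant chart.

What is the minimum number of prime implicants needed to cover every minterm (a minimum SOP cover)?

7

size-2^0 implicants → 00000(✓)  00001(✓)  00010(✓)  00111(✓)  01000(✓)  01001(✓)  01100(✓)  01101(✓)  01110(✓)  01111(✓)  10000(✓)  10011(✓)  10100(✓)  10101(✓)  10110(✓)  10111(✓)  11000(✓)  11111(✓)
size-2^1 implicants → -0000(✓)  -0111(✓)  -1000(✓)  -1111(✓)  0-000(✓)  0-001(✓)  0-111(✓)  000-0  0000-(✓)  01-00(✓)  01-01(✓)  0100-(✓)  011-0(✓)  011-1(✓)  0110-(✓)  0111-(✓)  1-000(✓)  1-111(✓)  10-00  10-11  101-0(✓)  101-1(✓)  1010-(✓)  1011-(✓)
size-2^2 implicants → --000  --111  0-00-  01-0-  011--  101--
Unchecked terms (primes): --000, --111, 0-00-, 000-0, 01-0-, 011--, 10-00, 10-11, 101--
Minterm coverage:
  m0 ⊆ --000,0-00-,000-0
  m1 ⊆ 0-00- [E]
  m2 ⊆ 000-0 [E]
  m7 ⊆ --111 [E]
  m8 ⊆ --000,0-00-,01-0-
  m9 ⊆ 0-00-,01-0-
  m12 ⊆ 01-0-,011--
  m13 ⊆ 01-0-,011--
  m15 ⊆ --111,011--
  m16 ⊆ --000,10-00
  m19 ⊆ 10-11 [E]
  m20 ⊆ 10-00,101--
  m21 ⊆ 101-- [E]
  m22 ⊆ 101-- [E]
  m23 ⊆ --111,10-11,101--
  m24 ⊆ --000 [E]
  m31 ⊆ --111 [E]
E = {--000, --111, 0-00-, 000-0, 10-11, 101--}
Petrick residual → 01-0-
Cover = c'd'e' + cde + a'c'd' + a'b'c'e' + a'bd' + ab'de + ab'c  |cover|=7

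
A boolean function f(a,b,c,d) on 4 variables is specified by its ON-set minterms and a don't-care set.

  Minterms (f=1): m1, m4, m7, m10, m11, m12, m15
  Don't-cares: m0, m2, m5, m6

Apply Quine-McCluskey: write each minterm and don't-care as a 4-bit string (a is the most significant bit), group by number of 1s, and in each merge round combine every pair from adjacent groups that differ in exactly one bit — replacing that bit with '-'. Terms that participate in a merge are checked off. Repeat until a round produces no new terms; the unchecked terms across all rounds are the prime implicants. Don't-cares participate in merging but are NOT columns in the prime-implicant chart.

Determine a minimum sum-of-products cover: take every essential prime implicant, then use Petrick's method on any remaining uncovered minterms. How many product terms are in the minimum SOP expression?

4

[col 0] 0000*, 0001*, 0010*, 0100*, 0101*, 0110*, 0111*, 1010*, 1011*, 1100*, 1111*
[col 1] -010, -100, -111, 0-00*, 0-01*, 0-10*, 00-0*, 000-*, 01-0*, 01-1*, 010-*, 011-*, 1-11, 101-
[col 2] 0--0, 0-0-, 01--
Prime implicants: -010, -100, -111, 0--0, 0-0-, 01--, 1-11, 101-
PI chart (minterm → PIs covering it):
  1 | 0-0-  (sole → essential)
  4 | -100,0--0,0-0-,01--
  7 | -111,01--
  10 | -010,101-
  11 | 1-11,101-
  12 | -100  (sole → essential)
  15 | -111,1-11
Essential prime implicants: -100, 0-0-
Petrick residual → -111, 101-
Minimum SOP uses 4 PIs: bc'd' + bcd + a'c' + ab'c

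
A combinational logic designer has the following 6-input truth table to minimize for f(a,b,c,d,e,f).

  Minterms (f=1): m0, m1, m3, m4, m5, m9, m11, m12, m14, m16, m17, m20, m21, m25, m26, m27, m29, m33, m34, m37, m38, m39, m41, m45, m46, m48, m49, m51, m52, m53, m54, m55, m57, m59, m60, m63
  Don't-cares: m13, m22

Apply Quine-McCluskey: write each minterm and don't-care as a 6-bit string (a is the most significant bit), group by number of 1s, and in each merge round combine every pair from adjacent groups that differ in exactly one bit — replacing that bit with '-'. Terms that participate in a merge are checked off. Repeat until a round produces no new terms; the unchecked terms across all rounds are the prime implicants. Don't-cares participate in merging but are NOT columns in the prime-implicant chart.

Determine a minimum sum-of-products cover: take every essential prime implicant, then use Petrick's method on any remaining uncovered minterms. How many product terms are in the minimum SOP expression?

[col 0] 000000*, 000001*, 000011*, 000100*, 000101*, 001001*, 001011*, 001100*, 001101*, 001110*, 010000*, 010001*, 010100*, 010101*, 010110*, 011001*, 011010*, 011011*, 011101*, 100001*, 100010*, 100101*, 100110*, 100111*, 101001*, 101101*, 101110*, 110000*, 110001*, 110011*, 110100*, 110101*, 110110*, 110111*, 111001*, 111011*, 111100*, 111111*
[col 1] -00001*, -00101*, -01001*, -01101*, -01110, -10000*, -10001*, -10100*, -10101*, -10110*, -11001*, -11011*, 0-0000*, 0-0001*, 0-0100*, 0-0101*, 0-1001*, 0-1011*, 0-1101*, 00-001*, 00-011*, 00-100*, 00-101*, 000-00*, 000-01*, 0000-1*, 00000-*, 00010-*, 001-01*, 0010-1*, 0011-0, 00110-*, 01-001*, 01-101*, 010-00*, 010-01*, 01000-*, 0101-0*, 01010-*, 011-01*, 0110-1*, 01101-, 1-0001*, 1-0101*, 1-0110*, 1-0111*, 1-1001*, 10-001*, 10-101*, 10-110, 100-01*, 100-10, 1001-1*, 10011-*, 101-01*, 11-001*, 11-011*, 11-100, 11-111*, 110-00*, 110-01*, 110-11*, 1100-1*, 11000-*, 1101-0*, 1101-1*, 11010-*, 11011-*, 111-11*, 1110-1*
[col 2] --0001*, --0101*, --1001*, -0-001*, -0-101*, -00-01*, -01-01*, -1-001*, -10-00*, -10-01*, -1000-*, -101-0, -1010-*, -110-1, 0--001*, 0--101*, 0-0-00*, 0-0-01*, 0-000-*, 0-010-*, 0-1-01*, 0-10-1, 00--01*, 00-0-1, 00-10-, 000-0-*, 01--01*, 010-0-*, 1--001*, 1-0-01*, 1-01-1, 1-011-, 10--01*, 11--11, 11-0-1, 110--1, 110-0-*, 1101--
[col 3] ---001, --0-01, -0--01, -10-0-, 0---01, 0-0-0-
Prime implicants: ---001, --0-01, -0--01, -01110, -10-0-, -101-0, -110-1, 0---01, 0-0-0-, 0-10-1, 00-0-1, 00-10-, 0011-0, 01101-, 1-01-1, 1-011-, 10-110, 100-10, 11--11, 11-0-1, 11-100, 110--1, 1101--
PI chart (minterm → PIs covering it):
  0 | 0-0-0-  (sole → essential)
  1 | ---001,--0-01,-0--01,0---01,0-0-0-,00-0-1
  3 | 00-0-1  (sole → essential)
  4 | 0-0-0-,00-10-
  5 | --0-01,-0--01,0---01,0-0-0-,00-10-
  9 | ---001,-0--01,0---01,0-10-1,00-0-1
  11 | 0-10-1,00-0-1
  12 | 00-10-,0011-0
  14 | -01110,0011-0
  16 | -10-0-,0-0-0-
  17 | ---001,--0-01,-10-0-,0---01,0-0-0-
  20 | -10-0-,-101-0,0-0-0-
  21 | --0-01,-10-0-,0---01,0-0-0-
  25 | ---001,-110-1,0---01,0-10-1
  26 | 01101-  (sole → essential)
  27 | -110-1,0-10-1,01101-
  29 | 0---01  (sole → essential)
  33 | ---001,--0-01,-0--01
  34 | 100-10  (sole → essential)
  37 | --0-01,-0--01,1-01-1
  38 | 1-011-,10-110,100-10
  39 | 1-01-1,1-011-
  41 | ---001,-0--01
  45 | -0--01  (sole → essential)
  46 | -01110,10-110
  48 | -10-0-  (sole → essential)
  49 | ---001,--0-01,-10-0-,11-0-1,110--1
  51 | 11--11,11-0-1,110--1
  52 | -10-0-,-101-0,11-100,1101--
  53 | --0-01,-10-0-,1-01-1,110--1,1101--
  54 | -101-0,1-011-,1101--
  55 | 1-01-1,1-011-,11--11,110--1,1101--
  57 | ---001,-110-1,11-0-1
  59 | -110-1,11--11,11-0-1
  60 | 11-100  (sole → essential)
  63 | 11--11  (sole → essential)
Essential prime implicants: -0--01, -10-0-, 0---01, 0-0-0-, 00-0-1, 01101-, 100-10, 11--11, 11-100
Petrick residual → ---001, -01110, 00-10-, 1-011-
Minimum SOP uses 13 PIs: d'e'f + b'e'f + b'cdef' + bc'e' + a'e'f + a'c'e' + a'b'd'f + a'b'de' + a'bcd'e + ac'de + ab'c'ef' + abef + abde'f'

13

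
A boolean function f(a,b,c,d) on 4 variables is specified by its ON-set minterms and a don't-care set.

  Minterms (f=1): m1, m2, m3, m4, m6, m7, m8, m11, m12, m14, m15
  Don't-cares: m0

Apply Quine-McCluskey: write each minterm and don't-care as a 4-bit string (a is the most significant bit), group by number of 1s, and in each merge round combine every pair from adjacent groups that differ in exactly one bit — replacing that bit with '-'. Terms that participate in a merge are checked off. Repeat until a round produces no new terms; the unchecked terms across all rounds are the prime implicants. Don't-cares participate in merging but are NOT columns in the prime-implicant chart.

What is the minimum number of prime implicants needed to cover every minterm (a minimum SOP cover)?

Round 0: 0000✓ 0001✓ 0010✓ 0011✓ 0100✓ 0110✓ 0111✓ 1000✓ 1011✓ 1100✓ 1110✓ 1111✓
Round 1: -000✓ -011✓ -100✓ -110✓ -111✓ 0-00✓ 0-10✓ 0-11✓ 00-0✓ 00-1✓ 000-✓ 001-✓ 01-0✓ 011-✓ 1-00✓ 1-11✓ 11-0✓ 111-✓
Round 2: --00 --11 -1-0 -11- 0--0 0-1- 00--
PIs = {--00, --11, -1-0, -11-, 0--0, 0-1-, 00--}
Coverage chart:
  m1: 00-- ←essential
  m2: 0--0,0-1-,00--
  m3: --11,0-1-,00--
  m4: --00,-1-0,0--0
  m6: -1-0,-11-,0--0,0-1-
  m7: --11,-11-,0-1-
  m8: --00 ←essential
  m11: --11 ←essential
  m12: --00,-1-0
  m14: -1-0,-11-
  m15: --11,-11-
Essential: --00, --11, 00--
Petrick residual → -1-0
Min cover (4 terms): c'd' + cd + bd' + a'b'

4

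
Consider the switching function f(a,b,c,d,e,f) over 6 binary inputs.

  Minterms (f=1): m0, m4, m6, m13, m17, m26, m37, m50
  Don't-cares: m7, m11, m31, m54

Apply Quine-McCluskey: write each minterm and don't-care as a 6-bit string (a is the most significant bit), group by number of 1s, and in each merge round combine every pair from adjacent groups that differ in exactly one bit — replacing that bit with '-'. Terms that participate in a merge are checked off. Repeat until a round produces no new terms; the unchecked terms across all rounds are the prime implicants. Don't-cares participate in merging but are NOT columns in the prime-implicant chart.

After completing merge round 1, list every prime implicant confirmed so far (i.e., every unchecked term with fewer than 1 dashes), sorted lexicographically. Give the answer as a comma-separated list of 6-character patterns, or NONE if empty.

001011, 001101, 010001, 011010, 011111, 100101

[col 0] 000000*, 000100*, 000110*, 000111*, 001011, 001101, 010001, 011010, 011111, 100101, 110010*, 110110*
[col 1] 000-00, 0001-0, 00011-, 110-10
Prime implicants: 000-00, 0001-0, 00011-, 001011, 001101, 010001, 011010, 011111, 100101, 110-10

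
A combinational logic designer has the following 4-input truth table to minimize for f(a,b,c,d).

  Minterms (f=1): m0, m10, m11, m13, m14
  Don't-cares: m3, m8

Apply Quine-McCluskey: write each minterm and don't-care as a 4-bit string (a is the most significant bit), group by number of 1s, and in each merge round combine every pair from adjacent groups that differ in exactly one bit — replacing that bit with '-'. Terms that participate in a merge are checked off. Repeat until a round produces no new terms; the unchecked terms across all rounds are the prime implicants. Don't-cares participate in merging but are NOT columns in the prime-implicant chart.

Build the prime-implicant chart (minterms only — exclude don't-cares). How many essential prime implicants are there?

size-2^0 implicants → 0000(✓)  0011(✓)  1000(✓)  1010(✓)  1011(✓)  1101  1110(✓)
size-2^1 implicants → -000  -011  1-10  10-0  101-
Unchecked terms (primes): -000, -011, 1-10, 10-0, 101-, 1101
Minterm coverage:
  m0 ⊆ -000 [E]
  m10 ⊆ 1-10,10-0,101-
  m11 ⊆ -011,101-
  m13 ⊆ 1101 [E]
  m14 ⊆ 1-10 [E]
E = {-000, 1-10, 1101}

3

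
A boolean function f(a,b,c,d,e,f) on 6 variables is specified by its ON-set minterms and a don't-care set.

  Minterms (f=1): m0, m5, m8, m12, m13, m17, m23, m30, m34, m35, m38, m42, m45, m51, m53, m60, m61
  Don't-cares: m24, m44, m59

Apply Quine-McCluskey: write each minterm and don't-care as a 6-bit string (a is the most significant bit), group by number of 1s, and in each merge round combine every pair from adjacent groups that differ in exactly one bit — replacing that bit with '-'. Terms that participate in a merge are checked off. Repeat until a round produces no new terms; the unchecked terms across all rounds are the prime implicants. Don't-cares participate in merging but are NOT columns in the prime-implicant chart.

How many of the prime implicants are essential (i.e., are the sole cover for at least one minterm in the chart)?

9

size-2^0 implicants → 000000(✓)  000101(✓)  001000(✓)  001100(✓)  001101(✓)  010001  010111  011000(✓)  011110  100010(✓)  100011(✓)  100110(✓)  101010(✓)  101100(✓)  101101(✓)  110011(✓)  110101(✓)  111011(✓)  111100(✓)  111101(✓)
size-2^1 implicants → -01100(✓)  -01101(✓)  0-1000  00-000  00-101  001-00  00110-(✓)  1-0011  1-1100(✓)  1-1101(✓)  10-010  100-10  10001-  10110-(✓)  11-011  11-101  11110-(✓)
size-2^2 implicants → -0110-  1-110-
Unchecked terms (primes): -0110-, 0-1000, 00-000, 00-101, 001-00, 010001, 010111, 011110, 1-0011, 1-110-, 10-010, 100-10, 10001-, 11-011, 11-101
Minterm coverage:
  m0 ⊆ 00-000 [E]
  m5 ⊆ 00-101 [E]
  m8 ⊆ 0-1000,00-000,001-00
  m12 ⊆ -0110-,001-00
  m13 ⊆ -0110-,00-101
  m17 ⊆ 010001 [E]
  m23 ⊆ 010111 [E]
  m30 ⊆ 011110 [E]
  m34 ⊆ 10-010,100-10,10001-
  m35 ⊆ 1-0011,10001-
  m38 ⊆ 100-10 [E]
  m42 ⊆ 10-010 [E]
  m45 ⊆ -0110-,1-110-
  m51 ⊆ 1-0011,11-011
  m53 ⊆ 11-101 [E]
  m60 ⊆ 1-110- [E]
  m61 ⊆ 1-110-,11-101
E = {00-000, 00-101, 010001, 010111, 011110, 1-110-, 10-010, 100-10, 11-101}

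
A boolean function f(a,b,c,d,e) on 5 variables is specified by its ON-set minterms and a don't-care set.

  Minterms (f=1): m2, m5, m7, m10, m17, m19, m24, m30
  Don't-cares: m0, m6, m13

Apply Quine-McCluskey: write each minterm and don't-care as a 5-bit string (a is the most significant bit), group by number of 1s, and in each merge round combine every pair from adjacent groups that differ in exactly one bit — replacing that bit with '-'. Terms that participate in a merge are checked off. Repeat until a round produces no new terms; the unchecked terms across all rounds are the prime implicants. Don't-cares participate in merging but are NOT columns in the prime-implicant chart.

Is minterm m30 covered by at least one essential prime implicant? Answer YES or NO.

YES

Round 0: 00000✓ 00010✓ 00101✓ 00110✓ 00111✓ 01010✓ 01101✓ 10001✓ 10011✓ 11000 11110
Round 1: 0-010 0-101 00-10 000-0 001-1 0011- 100-1
PIs = {0-010, 0-101, 00-10, 000-0, 001-1, 0011-, 100-1, 11000, 11110}
Coverage chart:
  m2: 0-010,00-10,000-0
  m5: 0-101,001-1
  m7: 001-1,0011-
  m10: 0-010 ←essential
  m17: 100-1 ←essential
  m19: 100-1 ←essential
  m24: 11000 ←essential
  m30: 11110 ←essential
Essential: 0-010, 100-1, 11000, 11110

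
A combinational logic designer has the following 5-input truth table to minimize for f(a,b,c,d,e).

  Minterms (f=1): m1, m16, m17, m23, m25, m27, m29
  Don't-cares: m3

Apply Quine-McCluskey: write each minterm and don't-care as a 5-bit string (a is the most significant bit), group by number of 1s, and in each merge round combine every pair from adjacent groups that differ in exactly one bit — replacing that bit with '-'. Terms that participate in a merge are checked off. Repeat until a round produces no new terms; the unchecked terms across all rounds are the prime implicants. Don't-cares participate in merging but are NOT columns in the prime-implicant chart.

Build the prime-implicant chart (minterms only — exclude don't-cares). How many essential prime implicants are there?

4

size-2^0 implicants → 00001(✓)  00011(✓)  10000(✓)  10001(✓)  10111  11001(✓)  11011(✓)  11101(✓)
size-2^1 implicants → -0001  000-1  1-001  1000-  11-01  110-1
Unchecked terms (primes): -0001, 000-1, 1-001, 1000-, 10111, 11-01, 110-1
Minterm coverage:
  m1 ⊆ -0001,000-1
  m16 ⊆ 1000- [E]
  m17 ⊆ -0001,1-001,1000-
  m23 ⊆ 10111 [E]
  m25 ⊆ 1-001,11-01,110-1
  m27 ⊆ 110-1 [E]
  m29 ⊆ 11-01 [E]
E = {1000-, 10111, 11-01, 110-1}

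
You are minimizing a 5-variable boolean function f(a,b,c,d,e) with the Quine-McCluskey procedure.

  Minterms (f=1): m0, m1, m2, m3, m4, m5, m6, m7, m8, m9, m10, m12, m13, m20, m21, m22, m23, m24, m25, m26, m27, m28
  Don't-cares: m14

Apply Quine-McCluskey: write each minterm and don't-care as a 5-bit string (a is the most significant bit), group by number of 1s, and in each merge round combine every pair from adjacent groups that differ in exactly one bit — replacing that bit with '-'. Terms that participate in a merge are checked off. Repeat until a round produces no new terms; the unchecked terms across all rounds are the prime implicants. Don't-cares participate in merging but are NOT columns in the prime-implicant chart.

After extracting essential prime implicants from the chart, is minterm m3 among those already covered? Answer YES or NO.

YES

size-2^0 implicants → 00000(✓)  00001(✓)  00010(✓)  00011(✓)  00100(✓)  00101(✓)  00110(✓)  00111(✓)  01000(✓)  01001(✓)  01010(✓)  01100(✓)  01101(✓)  01110(✓)  10100(✓)  10101(✓)  10110(✓)  10111(✓)  11000(✓)  11001(✓)  11010(✓)  11011(✓)  11100(✓)
size-2^1 implicants → -0100(✓)  -0101(✓)  -0110(✓)  -0111(✓)  -1000(✓)  -1001(✓)  -1010(✓)  -1100(✓)  0-000(✓)  0-001(✓)  0-010(✓)  0-100(✓)  0-101(✓)  0-110(✓)  00-00(✓)  00-01(✓)  00-10(✓)  00-11(✓)  000-0(✓)  000-1(✓)  0000-(✓)  0001-(✓)  001-0(✓)  001-1(✓)  0010-(✓)  0011-(✓)  01-00(✓)  01-01(✓)  01-10(✓)  010-0(✓)  0100-(✓)  011-0(✓)  0110-(✓)  1-100(✓)  101-0(✓)  101-1(✓)  1010-(✓)  1011-(✓)  11-00(✓)  110-0(✓)  110-1(✓)  1100-(✓)  1101-(✓)
size-2^2 implicants → --100  -01-0(✓)  -01-1(✓)  -010-(✓)  -011-(✓)  -1-00  -10-0  -100-  0--00(✓)  0--01(✓)  0--10(✓)  0-0-0(✓)  0-00-(✓)  0-1-0(✓)  0-10-(✓)  00--0(✓)  00--1(✓)  00-0-(✓)  00-1-(✓)  000--(✓)  001--(✓)  01--0(✓)  01-0-(✓)  101--(✓)  110--
size-2^3 implicants → -01--  0---0  0--0-  00---
Unchecked terms (primes): --100, -01--, -1-00, -10-0, -100-, 0---0, 0--0-, 00---, 110--
Minterm coverage:
  m0 ⊆ 0---0,0--0-,00---
  m1 ⊆ 0--0-,00---
  m2 ⊆ 0---0,00---
  m3 ⊆ 00--- [E]
  m4 ⊆ --100,-01--,0---0,0--0-,00---
  m5 ⊆ -01--,0--0-,00---
  m6 ⊆ -01--,0---0,00---
  m7 ⊆ -01--,00---
  m8 ⊆ -1-00,-10-0,-100-,0---0,0--0-
  m9 ⊆ -100-,0--0-
  m10 ⊆ -10-0,0---0
  m12 ⊆ --100,-1-00,0---0,0--0-
  m13 ⊆ 0--0- [E]
  m20 ⊆ --100,-01--
  m21 ⊆ -01-- [E]
  m22 ⊆ -01-- [E]
  m23 ⊆ -01-- [E]
  m24 ⊆ -1-00,-10-0,-100-,110--
  m25 ⊆ -100-,110--
  m26 ⊆ -10-0,110--
  m27 ⊆ 110-- [E]
  m28 ⊆ --100,-1-00
E = {-01--, 0--0-, 00---, 110--}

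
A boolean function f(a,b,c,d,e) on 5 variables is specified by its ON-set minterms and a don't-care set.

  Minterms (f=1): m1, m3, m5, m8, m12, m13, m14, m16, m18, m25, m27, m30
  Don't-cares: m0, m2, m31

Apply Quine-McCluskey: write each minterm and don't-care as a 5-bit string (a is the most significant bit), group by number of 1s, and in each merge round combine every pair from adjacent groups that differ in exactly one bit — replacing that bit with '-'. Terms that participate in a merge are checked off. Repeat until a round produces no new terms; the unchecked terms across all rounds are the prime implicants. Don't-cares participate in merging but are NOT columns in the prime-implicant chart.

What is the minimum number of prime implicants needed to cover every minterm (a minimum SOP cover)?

[col 0] 00000*, 00001*, 00010*, 00011*, 00101*, 01000*, 01100*, 01101*, 01110*, 10000*, 10010*, 11001*, 11011*, 11110*, 11111*
[col 1] -0000*, -0010*, -1110, 0-000, 0-101, 00-01, 000-0*, 000-1*, 0000-*, 0001-*, 01-00, 011-0, 0110-, 100-0*, 11-11, 110-1, 1111-
[col 2] -00-0, 000--
Prime implicants: -00-0, -1110, 0-000, 0-101, 00-01, 000--, 01-00, 011-0, 0110-, 11-11, 110-1, 1111-
PI chart (minterm → PIs covering it):
  1 | 00-01,000--
  3 | 000--  (sole → essential)
  5 | 0-101,00-01
  8 | 0-000,01-00
  12 | 01-00,011-0,0110-
  13 | 0-101,0110-
  14 | -1110,011-0
  16 | -00-0  (sole → essential)
  18 | -00-0  (sole → essential)
  25 | 110-1  (sole → essential)
  27 | 11-11,110-1
  30 | -1110,1111-
Essential prime implicants: -00-0, 000--, 110-1
Petrick residual → -1110, 0-101, 01-00
Minimum SOP uses 6 PIs: b'c'e' + bcde' + a'cd'e + a'b'c' + a'bd'e' + abc'e

6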